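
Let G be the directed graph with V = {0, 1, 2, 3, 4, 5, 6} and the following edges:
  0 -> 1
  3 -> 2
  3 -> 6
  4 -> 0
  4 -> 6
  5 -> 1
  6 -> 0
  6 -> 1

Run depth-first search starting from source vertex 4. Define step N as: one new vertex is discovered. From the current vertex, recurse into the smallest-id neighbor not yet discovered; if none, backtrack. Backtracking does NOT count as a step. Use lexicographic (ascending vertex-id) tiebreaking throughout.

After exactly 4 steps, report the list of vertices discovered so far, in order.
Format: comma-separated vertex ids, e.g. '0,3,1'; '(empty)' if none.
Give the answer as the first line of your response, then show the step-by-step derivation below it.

4,0,1,6

step 1: discover 4; path=4; order=4
step 2: discover 0; path=4>0; order=4,0
step 3: discover 1; path=4>0>1; order=4,0,1
step 4: discover 6; path=4>6; order=4,0,1,6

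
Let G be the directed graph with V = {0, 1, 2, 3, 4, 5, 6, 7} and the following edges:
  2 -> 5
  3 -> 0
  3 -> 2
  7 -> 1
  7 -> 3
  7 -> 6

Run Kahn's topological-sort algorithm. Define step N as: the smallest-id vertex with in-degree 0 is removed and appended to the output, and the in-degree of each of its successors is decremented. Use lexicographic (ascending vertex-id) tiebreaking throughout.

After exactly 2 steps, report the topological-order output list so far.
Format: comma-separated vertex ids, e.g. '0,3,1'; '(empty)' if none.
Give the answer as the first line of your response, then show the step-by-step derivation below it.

4,7

step 1: output 4; order=[4]; indeg=(1,1,1,1,0,1,1,0)
step 2: output 7; order=[4,7]; indeg=(1,0,1,0,0,1,0,0)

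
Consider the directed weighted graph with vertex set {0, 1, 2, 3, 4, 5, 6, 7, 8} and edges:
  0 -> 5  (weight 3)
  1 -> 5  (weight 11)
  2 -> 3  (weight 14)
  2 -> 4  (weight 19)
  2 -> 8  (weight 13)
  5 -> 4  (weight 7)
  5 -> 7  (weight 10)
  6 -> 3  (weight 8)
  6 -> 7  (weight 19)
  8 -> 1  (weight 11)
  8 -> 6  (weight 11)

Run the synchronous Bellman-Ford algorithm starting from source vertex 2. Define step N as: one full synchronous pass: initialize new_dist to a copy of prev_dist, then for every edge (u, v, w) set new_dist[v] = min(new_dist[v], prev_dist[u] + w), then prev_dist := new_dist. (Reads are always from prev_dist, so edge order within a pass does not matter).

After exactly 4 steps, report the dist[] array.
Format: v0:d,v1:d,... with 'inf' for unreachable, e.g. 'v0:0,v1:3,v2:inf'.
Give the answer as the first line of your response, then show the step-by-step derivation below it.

v0:inf,v1:24,v2:0,v3:14,v4:19,v5:35,v6:24,v7:43,v8:13

step 1: dist = v0:inf,v1:inf,v2:0,v3:14,v4:19,v5:inf,v6:inf,v7:inf,v8:13
step 2: dist = v0:inf,v1:24,v2:0,v3:14,v4:19,v5:inf,v6:24,v7:inf,v8:13
step 3: dist = v0:inf,v1:24,v2:0,v3:14,v4:19,v5:35,v6:24,v7:43,v8:13
step 4: dist = v0:inf,v1:24,v2:0,v3:14,v4:19,v5:35,v6:24,v7:43,v8:13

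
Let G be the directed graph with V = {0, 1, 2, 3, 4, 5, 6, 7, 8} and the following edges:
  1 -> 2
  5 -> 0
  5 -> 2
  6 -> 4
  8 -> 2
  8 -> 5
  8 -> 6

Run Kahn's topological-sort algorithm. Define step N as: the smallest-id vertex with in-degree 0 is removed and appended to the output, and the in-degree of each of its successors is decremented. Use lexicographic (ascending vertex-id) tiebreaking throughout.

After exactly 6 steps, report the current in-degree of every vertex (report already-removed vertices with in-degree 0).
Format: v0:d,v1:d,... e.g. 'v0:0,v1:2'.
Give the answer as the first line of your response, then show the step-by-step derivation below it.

v0:0,v1:0,v2:0,v3:0,v4:1,v5:0,v6:0,v7:0,v8:0

step 1: output 1; order=[1]; indeg=(1,0,2,0,1,1,1,0,0)
step 2: output 3; order=[1,3]; indeg=(1,0,2,0,1,1,1,0,0)
step 3: output 7; order=[1,3,7]; indeg=(1,0,2,0,1,1,1,0,0)
step 4: output 8; order=[1,3,7,8]; indeg=(1,0,1,0,1,0,0,0,0)
step 5: output 5; order=[1,3,7,8,5]; indeg=(0,0,0,0,1,0,0,0,0)
step 6: output 0; order=[1,3,7,8,5,0]; indeg=(0,0,0,0,1,0,0,0,0)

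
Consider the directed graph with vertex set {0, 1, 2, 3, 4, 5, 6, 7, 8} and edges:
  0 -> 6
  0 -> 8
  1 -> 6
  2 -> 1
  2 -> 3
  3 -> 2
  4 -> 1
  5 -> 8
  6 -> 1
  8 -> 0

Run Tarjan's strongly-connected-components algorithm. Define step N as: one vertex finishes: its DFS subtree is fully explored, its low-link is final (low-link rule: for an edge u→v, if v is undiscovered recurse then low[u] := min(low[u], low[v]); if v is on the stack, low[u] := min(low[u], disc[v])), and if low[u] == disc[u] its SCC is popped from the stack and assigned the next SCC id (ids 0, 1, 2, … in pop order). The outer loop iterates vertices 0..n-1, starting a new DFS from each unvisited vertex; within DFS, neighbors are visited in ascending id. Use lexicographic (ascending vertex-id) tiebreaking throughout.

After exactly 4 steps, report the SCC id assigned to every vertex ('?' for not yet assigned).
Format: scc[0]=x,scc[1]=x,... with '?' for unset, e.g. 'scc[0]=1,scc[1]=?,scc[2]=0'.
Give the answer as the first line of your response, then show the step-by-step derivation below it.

scc[0]=1,scc[1]=0,scc[2]=?,scc[3]=?,scc[4]=?,scc[5]=?,scc[6]=0,scc[7]=?,scc[8]=1

step 1: low=(low[0]=0,low[1]=1,low[2]=?,low[3]=?,low[4]=?,low[5]=?,low[6]=1,low[7]=?,low[8]=?); scc=(scc[0]=?,scc[1]=?,scc[2]=?,scc[3]=?,scc[4]=?,scc[5]=?,scc[6]=?,scc[7]=?,scc[8]=?)
step 2: low=(low[0]=0,low[1]=1,low[2]=?,low[3]=?,low[4]=?,low[5]=?,low[6]=1,low[7]=?,low[8]=?); scc=(scc[0]=?,scc[1]=0,scc[2]=?,scc[3]=?,scc[4]=?,scc[5]=?,scc[6]=0,scc[7]=?,scc[8]=?)
step 3: low=(low[0]=0,low[1]=1,low[2]=?,low[3]=?,low[4]=?,low[5]=?,low[6]=1,low[7]=?,low[8]=0); scc=(scc[0]=?,scc[1]=0,scc[2]=?,scc[3]=?,scc[4]=?,scc[5]=?,scc[6]=0,scc[7]=?,scc[8]=?)
step 4: low=(low[0]=0,low[1]=1,low[2]=?,low[3]=?,low[4]=?,low[5]=?,low[6]=1,low[7]=?,low[8]=0); scc=(scc[0]=1,scc[1]=0,scc[2]=?,scc[3]=?,scc[4]=?,scc[5]=?,scc[6]=0,scc[7]=?,scc[8]=1)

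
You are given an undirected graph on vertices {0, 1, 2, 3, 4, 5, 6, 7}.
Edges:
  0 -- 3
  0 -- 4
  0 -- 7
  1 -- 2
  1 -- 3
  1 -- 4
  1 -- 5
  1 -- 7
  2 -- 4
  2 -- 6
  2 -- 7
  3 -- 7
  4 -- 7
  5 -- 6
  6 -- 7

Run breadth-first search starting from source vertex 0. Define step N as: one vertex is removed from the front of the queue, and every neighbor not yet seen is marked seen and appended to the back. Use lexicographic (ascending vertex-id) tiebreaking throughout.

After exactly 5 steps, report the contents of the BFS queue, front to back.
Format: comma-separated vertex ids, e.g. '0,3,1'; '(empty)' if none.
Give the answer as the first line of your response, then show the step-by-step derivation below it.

2,6,5

step 1: dequeue 0; queue=[3,4,7]; order=0
step 2: dequeue 3; queue=[4,7,1]; order=0,3
step 3: dequeue 4; queue=[7,1,2]; order=0,3,4
step 4: dequeue 7; queue=[1,2,6]; order=0,3,4,7
step 5: dequeue 1; queue=[2,6,5]; order=0,3,4,7,1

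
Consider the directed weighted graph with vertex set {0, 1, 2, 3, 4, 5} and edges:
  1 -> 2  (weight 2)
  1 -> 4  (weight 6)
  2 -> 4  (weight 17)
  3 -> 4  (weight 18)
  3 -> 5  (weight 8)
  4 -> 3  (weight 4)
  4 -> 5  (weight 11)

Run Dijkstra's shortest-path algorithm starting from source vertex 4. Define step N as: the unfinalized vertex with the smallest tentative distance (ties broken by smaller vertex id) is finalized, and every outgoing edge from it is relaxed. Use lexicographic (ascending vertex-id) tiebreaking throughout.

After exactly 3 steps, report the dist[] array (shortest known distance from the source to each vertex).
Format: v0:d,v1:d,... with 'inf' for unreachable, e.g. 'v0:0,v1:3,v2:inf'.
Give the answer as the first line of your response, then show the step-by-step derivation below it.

v0:inf,v1:inf,v2:inf,v3:4,v4:0,v5:11

step 1: dist = v0:inf,v1:inf,v2:inf,v3:4,v4:0,v5:11
step 2: dist = v0:inf,v1:inf,v2:inf,v3:4,v4:0,v5:11
step 3: dist = v0:inf,v1:inf,v2:inf,v3:4,v4:0,v5:11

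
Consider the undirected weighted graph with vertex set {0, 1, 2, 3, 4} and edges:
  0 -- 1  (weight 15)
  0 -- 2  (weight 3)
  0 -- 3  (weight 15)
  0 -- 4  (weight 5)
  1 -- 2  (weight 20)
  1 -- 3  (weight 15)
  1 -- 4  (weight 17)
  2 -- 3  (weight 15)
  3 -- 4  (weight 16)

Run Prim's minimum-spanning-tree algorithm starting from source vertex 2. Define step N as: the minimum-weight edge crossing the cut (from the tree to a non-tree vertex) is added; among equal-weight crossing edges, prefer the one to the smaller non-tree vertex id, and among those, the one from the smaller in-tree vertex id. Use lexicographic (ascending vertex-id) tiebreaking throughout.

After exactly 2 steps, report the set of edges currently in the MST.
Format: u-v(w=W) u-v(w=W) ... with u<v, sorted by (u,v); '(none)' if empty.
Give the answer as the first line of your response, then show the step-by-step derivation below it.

0-2(w=3) 0-4(w=5)

step 1: add edge 0-2 (w=3); MST = {0-2(w=3)}
step 2: add edge 0-4 (w=5); MST = {0-2(w=3) 0-4(w=5)}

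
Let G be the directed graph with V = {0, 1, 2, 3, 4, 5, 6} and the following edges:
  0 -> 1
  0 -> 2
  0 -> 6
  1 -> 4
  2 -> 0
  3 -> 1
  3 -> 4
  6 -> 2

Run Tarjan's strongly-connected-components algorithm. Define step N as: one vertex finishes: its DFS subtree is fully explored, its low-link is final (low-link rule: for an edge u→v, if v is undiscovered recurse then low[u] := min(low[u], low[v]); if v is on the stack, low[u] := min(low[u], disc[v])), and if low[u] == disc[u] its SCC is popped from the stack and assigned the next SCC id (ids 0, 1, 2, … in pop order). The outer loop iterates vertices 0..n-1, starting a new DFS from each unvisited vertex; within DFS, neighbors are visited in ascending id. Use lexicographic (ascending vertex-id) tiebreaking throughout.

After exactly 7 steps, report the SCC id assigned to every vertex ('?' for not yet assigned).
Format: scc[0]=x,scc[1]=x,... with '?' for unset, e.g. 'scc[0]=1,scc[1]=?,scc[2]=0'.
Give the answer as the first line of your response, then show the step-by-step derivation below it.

scc[0]=2,scc[1]=1,scc[2]=2,scc[3]=3,scc[4]=0,scc[5]=4,scc[6]=2

step 1: low=(low[0]=0,low[1]=1,low[2]=?,low[3]=?,low[4]=2,low[5]=?,low[6]=?); scc=(scc[0]=?,scc[1]=?,scc[2]=?,scc[3]=?,scc[4]=0,scc[5]=?,scc[6]=?)
step 2: low=(low[0]=0,low[1]=1,low[2]=?,low[3]=?,low[4]=2,low[5]=?,low[6]=?); scc=(scc[0]=?,scc[1]=1,scc[2]=?,scc[3]=?,scc[4]=0,scc[5]=?,scc[6]=?)
step 3: low=(low[0]=0,low[1]=1,low[2]=0,low[3]=?,low[4]=2,low[5]=?,low[6]=?); scc=(scc[0]=?,scc[1]=1,scc[2]=?,scc[3]=?,scc[4]=0,scc[5]=?,scc[6]=?)
step 4: low=(low[0]=0,low[1]=1,low[2]=0,low[3]=?,low[4]=2,low[5]=?,low[6]=3); scc=(scc[0]=?,scc[1]=1,scc[2]=?,scc[3]=?,scc[4]=0,scc[5]=?,scc[6]=?)
step 5: low=(low[0]=0,low[1]=1,low[2]=0,low[3]=?,low[4]=2,low[5]=?,low[6]=3); scc=(scc[0]=2,scc[1]=1,scc[2]=2,scc[3]=?,scc[4]=0,scc[5]=?,scc[6]=2)
step 6: low=(low[0]=0,low[1]=1,low[2]=0,low[3]=5,low[4]=2,low[5]=?,low[6]=3); scc=(scc[0]=2,scc[1]=1,scc[2]=2,scc[3]=3,scc[4]=0,scc[5]=?,scc[6]=2)
step 7: low=(low[0]=0,low[1]=1,low[2]=0,low[3]=5,low[4]=2,low[5]=6,low[6]=3); scc=(scc[0]=2,scc[1]=1,scc[2]=2,scc[3]=3,scc[4]=0,scc[5]=4,scc[6]=2)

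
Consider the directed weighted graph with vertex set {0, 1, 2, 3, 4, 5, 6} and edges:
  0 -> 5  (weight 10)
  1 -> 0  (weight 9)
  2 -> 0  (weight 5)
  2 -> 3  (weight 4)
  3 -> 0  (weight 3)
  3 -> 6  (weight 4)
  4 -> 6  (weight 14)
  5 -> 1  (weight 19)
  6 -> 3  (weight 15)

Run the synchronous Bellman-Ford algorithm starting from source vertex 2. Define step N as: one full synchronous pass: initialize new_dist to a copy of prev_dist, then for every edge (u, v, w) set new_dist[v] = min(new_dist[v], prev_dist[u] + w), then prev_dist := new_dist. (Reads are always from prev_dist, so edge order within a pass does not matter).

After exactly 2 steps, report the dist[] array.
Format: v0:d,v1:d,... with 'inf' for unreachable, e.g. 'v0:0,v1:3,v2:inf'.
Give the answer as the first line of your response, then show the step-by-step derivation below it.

v0:5,v1:inf,v2:0,v3:4,v4:inf,v5:15,v6:8

step 1: dist = v0:5,v1:inf,v2:0,v3:4,v4:inf,v5:inf,v6:inf
step 2: dist = v0:5,v1:inf,v2:0,v3:4,v4:inf,v5:15,v6:8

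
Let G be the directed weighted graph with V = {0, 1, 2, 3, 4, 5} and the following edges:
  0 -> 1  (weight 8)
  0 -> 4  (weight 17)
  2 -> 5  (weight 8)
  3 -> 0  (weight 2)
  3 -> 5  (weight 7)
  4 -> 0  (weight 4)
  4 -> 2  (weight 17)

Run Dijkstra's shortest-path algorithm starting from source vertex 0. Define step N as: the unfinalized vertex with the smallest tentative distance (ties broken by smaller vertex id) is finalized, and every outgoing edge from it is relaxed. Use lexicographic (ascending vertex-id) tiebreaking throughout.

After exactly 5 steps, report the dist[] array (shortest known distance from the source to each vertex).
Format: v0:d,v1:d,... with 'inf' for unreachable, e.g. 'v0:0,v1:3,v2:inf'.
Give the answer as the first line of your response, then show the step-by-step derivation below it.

v0:0,v1:8,v2:34,v3:inf,v4:17,v5:42

step 1: dist = v0:0,v1:8,v2:inf,v3:inf,v4:17,v5:inf
step 2: dist = v0:0,v1:8,v2:inf,v3:inf,v4:17,v5:inf
step 3: dist = v0:0,v1:8,v2:34,v3:inf,v4:17,v5:inf
step 4: dist = v0:0,v1:8,v2:34,v3:inf,v4:17,v5:42
step 5: dist = v0:0,v1:8,v2:34,v3:inf,v4:17,v5:42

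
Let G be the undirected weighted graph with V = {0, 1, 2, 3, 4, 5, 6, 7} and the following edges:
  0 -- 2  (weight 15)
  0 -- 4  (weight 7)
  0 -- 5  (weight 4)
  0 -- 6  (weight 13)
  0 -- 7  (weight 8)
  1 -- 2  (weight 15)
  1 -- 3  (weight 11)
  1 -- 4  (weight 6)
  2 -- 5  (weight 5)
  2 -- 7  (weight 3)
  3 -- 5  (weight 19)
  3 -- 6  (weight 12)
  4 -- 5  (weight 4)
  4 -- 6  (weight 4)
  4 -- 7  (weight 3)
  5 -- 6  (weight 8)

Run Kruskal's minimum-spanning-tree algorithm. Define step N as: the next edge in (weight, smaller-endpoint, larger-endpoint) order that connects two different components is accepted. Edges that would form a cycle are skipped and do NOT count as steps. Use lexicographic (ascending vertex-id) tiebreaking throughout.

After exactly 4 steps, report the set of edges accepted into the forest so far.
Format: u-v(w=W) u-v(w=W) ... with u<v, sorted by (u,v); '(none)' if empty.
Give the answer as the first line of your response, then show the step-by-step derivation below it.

0-5(w=4) 2-7(w=3) 4-5(w=4) 4-7(w=3)

step 1: add edge 2-7 (w=3); MST = {2-7(w=3)}
step 2: add edge 4-7 (w=3); MST = {2-7(w=3) 4-7(w=3)}
step 3: add edge 0-5 (w=4); MST = {0-5(w=4) 2-7(w=3) 4-7(w=3)}
step 4: add edge 4-5 (w=4); MST = {0-5(w=4) 2-7(w=3) 4-5(w=4) 4-7(w=3)}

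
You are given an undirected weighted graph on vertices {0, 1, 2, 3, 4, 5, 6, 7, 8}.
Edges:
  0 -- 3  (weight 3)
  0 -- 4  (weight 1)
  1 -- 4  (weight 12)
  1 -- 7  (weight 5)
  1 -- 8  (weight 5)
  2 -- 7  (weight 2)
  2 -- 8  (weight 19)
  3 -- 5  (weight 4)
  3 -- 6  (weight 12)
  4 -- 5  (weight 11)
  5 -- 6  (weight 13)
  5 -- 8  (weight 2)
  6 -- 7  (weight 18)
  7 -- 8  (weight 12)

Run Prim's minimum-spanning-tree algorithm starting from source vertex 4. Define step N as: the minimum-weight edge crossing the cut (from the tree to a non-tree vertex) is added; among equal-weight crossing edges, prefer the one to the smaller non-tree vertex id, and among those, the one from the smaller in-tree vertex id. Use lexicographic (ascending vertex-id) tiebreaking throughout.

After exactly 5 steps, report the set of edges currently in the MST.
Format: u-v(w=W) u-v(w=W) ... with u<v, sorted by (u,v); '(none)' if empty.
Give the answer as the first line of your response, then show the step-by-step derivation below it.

0-3(w=3) 0-4(w=1) 1-8(w=5) 3-5(w=4) 5-8(w=2)

step 1: add edge 0-4 (w=1); MST = {0-4(w=1)}
step 2: add edge 0-3 (w=3); MST = {0-3(w=3) 0-4(w=1)}
step 3: add edge 3-5 (w=4); MST = {0-3(w=3) 0-4(w=1) 3-5(w=4)}
step 4: add edge 5-8 (w=2); MST = {0-3(w=3) 0-4(w=1) 3-5(w=4) 5-8(w=2)}
step 5: add edge 1-8 (w=5); MST = {0-3(w=3) 0-4(w=1) 1-8(w=5) 3-5(w=4) 5-8(w=2)}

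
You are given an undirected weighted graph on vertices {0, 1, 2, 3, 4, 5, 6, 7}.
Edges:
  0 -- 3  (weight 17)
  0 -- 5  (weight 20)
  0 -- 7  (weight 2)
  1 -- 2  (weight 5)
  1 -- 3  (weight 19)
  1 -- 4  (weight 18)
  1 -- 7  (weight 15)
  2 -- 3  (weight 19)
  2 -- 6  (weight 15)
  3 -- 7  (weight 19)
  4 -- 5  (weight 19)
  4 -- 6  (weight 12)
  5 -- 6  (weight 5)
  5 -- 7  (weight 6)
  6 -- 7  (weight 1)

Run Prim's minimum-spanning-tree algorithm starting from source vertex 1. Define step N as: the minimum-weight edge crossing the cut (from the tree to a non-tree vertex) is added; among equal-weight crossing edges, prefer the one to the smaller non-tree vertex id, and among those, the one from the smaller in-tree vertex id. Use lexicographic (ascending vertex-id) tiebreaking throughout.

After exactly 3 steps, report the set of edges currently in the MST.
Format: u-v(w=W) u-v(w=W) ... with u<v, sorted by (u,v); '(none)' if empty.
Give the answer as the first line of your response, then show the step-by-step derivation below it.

1-2(w=5) 2-6(w=15) 6-7(w=1)

step 1: add edge 1-2 (w=5); MST = {1-2(w=5)}
step 2: add edge 2-6 (w=15); MST = {1-2(w=5) 2-6(w=15)}
step 3: add edge 6-7 (w=1); MST = {1-2(w=5) 2-6(w=15) 6-7(w=1)}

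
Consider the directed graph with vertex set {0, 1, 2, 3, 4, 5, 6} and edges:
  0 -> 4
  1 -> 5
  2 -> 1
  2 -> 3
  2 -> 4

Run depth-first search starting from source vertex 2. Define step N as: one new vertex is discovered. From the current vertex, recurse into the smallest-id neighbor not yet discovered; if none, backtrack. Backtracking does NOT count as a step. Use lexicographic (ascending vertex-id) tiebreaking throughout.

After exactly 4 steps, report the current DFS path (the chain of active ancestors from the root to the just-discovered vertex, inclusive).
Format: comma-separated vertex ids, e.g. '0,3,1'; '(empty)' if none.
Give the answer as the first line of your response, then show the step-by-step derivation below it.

2,3

step 1: discover 2; path=2; order=2
step 2: discover 1; path=2>1; order=2,1
step 3: discover 5; path=2>1>5; order=2,1,5
step 4: discover 3; path=2>3; order=2,1,5,3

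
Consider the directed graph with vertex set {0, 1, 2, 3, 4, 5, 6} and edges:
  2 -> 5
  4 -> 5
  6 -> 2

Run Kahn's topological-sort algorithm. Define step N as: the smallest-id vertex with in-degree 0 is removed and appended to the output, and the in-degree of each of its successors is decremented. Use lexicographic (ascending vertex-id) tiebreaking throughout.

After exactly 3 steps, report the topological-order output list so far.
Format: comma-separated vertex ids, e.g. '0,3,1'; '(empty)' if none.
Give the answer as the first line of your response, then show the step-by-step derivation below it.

0,1,3

step 1: output 0; order=[0]; indeg=(0,0,1,0,0,2,0)
step 2: output 1; order=[0,1]; indeg=(0,0,1,0,0,2,0)
step 3: output 3; order=[0,1,3]; indeg=(0,0,1,0,0,2,0)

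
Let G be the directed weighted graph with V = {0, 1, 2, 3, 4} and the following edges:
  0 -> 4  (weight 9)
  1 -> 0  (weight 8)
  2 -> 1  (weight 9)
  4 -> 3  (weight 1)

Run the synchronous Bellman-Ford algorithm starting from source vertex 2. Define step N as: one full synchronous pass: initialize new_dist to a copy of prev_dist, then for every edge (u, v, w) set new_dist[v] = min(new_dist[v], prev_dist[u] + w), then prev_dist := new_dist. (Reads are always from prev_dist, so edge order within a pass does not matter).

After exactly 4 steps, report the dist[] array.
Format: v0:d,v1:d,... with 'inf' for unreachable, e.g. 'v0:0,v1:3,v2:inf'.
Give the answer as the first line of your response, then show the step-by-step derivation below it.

v0:17,v1:9,v2:0,v3:27,v4:26

step 1: dist = v0:inf,v1:9,v2:0,v3:inf,v4:inf
step 2: dist = v0:17,v1:9,v2:0,v3:inf,v4:inf
step 3: dist = v0:17,v1:9,v2:0,v3:inf,v4:26
step 4: dist = v0:17,v1:9,v2:0,v3:27,v4:26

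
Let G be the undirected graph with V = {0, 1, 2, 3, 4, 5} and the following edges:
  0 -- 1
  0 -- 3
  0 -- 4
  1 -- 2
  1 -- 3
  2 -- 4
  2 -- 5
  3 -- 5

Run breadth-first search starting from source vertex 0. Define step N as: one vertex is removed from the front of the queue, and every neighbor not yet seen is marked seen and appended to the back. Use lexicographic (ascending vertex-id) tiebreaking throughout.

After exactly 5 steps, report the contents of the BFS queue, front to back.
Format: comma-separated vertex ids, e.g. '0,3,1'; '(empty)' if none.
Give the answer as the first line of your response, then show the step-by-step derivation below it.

5

step 1: dequeue 0; queue=[1,3,4]; order=0
step 2: dequeue 1; queue=[3,4,2]; order=0,1
step 3: dequeue 3; queue=[4,2,5]; order=0,1,3
step 4: dequeue 4; queue=[2,5]; order=0,1,3,4
step 5: dequeue 2; queue=[5]; order=0,1,3,4,2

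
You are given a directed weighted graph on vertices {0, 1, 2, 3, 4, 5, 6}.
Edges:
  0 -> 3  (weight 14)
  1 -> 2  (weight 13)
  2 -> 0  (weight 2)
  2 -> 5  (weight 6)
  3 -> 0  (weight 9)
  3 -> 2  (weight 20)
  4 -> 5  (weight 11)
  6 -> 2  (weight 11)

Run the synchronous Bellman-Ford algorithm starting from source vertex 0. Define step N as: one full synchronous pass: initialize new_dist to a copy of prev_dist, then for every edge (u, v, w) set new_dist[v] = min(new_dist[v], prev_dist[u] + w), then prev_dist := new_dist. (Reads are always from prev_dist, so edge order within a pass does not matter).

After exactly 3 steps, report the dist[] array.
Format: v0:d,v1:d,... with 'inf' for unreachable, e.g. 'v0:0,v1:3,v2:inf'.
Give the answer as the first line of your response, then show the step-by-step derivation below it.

v0:0,v1:inf,v2:34,v3:14,v4:inf,v5:40,v6:inf

step 1: dist = v0:0,v1:inf,v2:inf,v3:14,v4:inf,v5:inf,v6:inf
step 2: dist = v0:0,v1:inf,v2:34,v3:14,v4:inf,v5:inf,v6:inf
step 3: dist = v0:0,v1:inf,v2:34,v3:14,v4:inf,v5:40,v6:inf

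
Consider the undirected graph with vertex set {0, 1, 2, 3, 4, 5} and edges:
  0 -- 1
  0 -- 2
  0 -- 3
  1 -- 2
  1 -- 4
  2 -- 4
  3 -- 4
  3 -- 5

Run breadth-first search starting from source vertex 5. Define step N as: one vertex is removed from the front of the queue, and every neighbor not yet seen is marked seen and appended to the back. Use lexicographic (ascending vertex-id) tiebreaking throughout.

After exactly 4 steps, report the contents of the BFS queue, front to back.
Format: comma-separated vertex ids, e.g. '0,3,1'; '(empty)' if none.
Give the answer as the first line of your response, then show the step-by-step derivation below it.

1,2

step 1: dequeue 5; queue=[3]; order=5
step 2: dequeue 3; queue=[0,4]; order=5,3
step 3: dequeue 0; queue=[4,1,2]; order=5,3,0
step 4: dequeue 4; queue=[1,2]; order=5,3,0,4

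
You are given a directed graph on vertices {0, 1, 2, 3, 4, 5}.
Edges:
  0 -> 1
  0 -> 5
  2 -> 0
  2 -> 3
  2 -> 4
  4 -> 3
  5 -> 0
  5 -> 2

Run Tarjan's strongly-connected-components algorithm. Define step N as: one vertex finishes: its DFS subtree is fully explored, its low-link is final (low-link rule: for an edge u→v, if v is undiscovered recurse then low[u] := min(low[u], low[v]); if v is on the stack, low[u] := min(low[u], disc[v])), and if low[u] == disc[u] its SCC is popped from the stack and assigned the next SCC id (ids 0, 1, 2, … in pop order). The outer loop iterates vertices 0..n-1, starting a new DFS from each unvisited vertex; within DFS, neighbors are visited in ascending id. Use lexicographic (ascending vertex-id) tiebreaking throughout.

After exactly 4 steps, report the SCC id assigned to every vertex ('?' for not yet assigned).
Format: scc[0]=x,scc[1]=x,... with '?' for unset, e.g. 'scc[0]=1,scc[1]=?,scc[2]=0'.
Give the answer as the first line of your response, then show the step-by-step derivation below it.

scc[0]=?,scc[1]=0,scc[2]=?,scc[3]=1,scc[4]=2,scc[5]=?

step 1: low=(low[0]=0,low[1]=1,low[2]=?,low[3]=?,low[4]=?,low[5]=?); scc=(scc[0]=?,scc[1]=0,scc[2]=?,scc[3]=?,scc[4]=?,scc[5]=?)
step 2: low=(low[0]=0,low[1]=1,low[2]=0,low[3]=4,low[4]=?,low[5]=0); scc=(scc[0]=?,scc[1]=0,scc[2]=?,scc[3]=1,scc[4]=?,scc[5]=?)
step 3: low=(low[0]=0,low[1]=1,low[2]=0,low[3]=4,low[4]=5,low[5]=0); scc=(scc[0]=?,scc[1]=0,scc[2]=?,scc[3]=1,scc[4]=2,scc[5]=?)
step 4: low=(low[0]=0,low[1]=1,low[2]=0,low[3]=4,low[4]=5,low[5]=0); scc=(scc[0]=?,scc[1]=0,scc[2]=?,scc[3]=1,scc[4]=2,scc[5]=?)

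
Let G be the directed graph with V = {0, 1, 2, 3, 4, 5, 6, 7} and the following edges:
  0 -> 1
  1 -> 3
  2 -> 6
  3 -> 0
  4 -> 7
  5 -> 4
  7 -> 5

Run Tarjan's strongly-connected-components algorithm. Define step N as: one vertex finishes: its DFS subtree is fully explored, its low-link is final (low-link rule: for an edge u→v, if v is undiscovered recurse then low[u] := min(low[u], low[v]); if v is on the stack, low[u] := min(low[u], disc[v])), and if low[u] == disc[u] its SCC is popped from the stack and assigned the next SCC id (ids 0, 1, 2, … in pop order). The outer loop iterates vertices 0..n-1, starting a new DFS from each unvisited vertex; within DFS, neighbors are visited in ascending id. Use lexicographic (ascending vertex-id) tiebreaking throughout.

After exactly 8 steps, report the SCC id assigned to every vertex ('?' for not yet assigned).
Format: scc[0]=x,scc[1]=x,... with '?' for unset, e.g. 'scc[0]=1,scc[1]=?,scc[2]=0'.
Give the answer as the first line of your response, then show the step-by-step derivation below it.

scc[0]=0,scc[1]=0,scc[2]=2,scc[3]=0,scc[4]=3,scc[5]=3,scc[6]=1,scc[7]=3

step 1: low=(low[0]=0,low[1]=1,low[2]=?,low[3]=0,low[4]=?,low[5]=?,low[6]=?,low[7]=?); scc=(scc[0]=?,scc[1]=?,scc[2]=?,scc[3]=?,scc[4]=?,scc[5]=?,scc[6]=?,scc[7]=?)
step 2: low=(low[0]=0,low[1]=0,low[2]=?,low[3]=0,low[4]=?,low[5]=?,low[6]=?,low[7]=?); scc=(scc[0]=?,scc[1]=?,scc[2]=?,scc[3]=?,scc[4]=?,scc[5]=?,scc[6]=?,scc[7]=?)
step 3: low=(low[0]=0,low[1]=0,low[2]=?,low[3]=0,low[4]=?,low[5]=?,low[6]=?,low[7]=?); scc=(scc[0]=0,scc[1]=0,scc[2]=?,scc[3]=0,scc[4]=?,scc[5]=?,scc[6]=?,scc[7]=?)
step 4: low=(low[0]=0,low[1]=0,low[2]=3,low[3]=0,low[4]=?,low[5]=?,low[6]=4,low[7]=?); scc=(scc[0]=0,scc[1]=0,scc[2]=?,scc[3]=0,scc[4]=?,scc[5]=?,scc[6]=1,scc[7]=?)
step 5: low=(low[0]=0,low[1]=0,low[2]=3,low[3]=0,low[4]=?,low[5]=?,low[6]=4,low[7]=?); scc=(scc[0]=0,scc[1]=0,scc[2]=2,scc[3]=0,scc[4]=?,scc[5]=?,scc[6]=1,scc[7]=?)
step 6: low=(low[0]=0,low[1]=0,low[2]=3,low[3]=0,low[4]=5,low[5]=5,low[6]=4,low[7]=6); scc=(scc[0]=0,scc[1]=0,scc[2]=2,scc[3]=0,scc[4]=?,scc[5]=?,scc[6]=1,scc[7]=?)
step 7: low=(low[0]=0,low[1]=0,low[2]=3,low[3]=0,low[4]=5,low[5]=5,low[6]=4,low[7]=5); scc=(scc[0]=0,scc[1]=0,scc[2]=2,scc[3]=0,scc[4]=?,scc[5]=?,scc[6]=1,scc[7]=?)
step 8: low=(low[0]=0,low[1]=0,low[2]=3,low[3]=0,low[4]=5,low[5]=5,low[6]=4,low[7]=5); scc=(scc[0]=0,scc[1]=0,scc[2]=2,scc[3]=0,scc[4]=3,scc[5]=3,scc[6]=1,scc[7]=3)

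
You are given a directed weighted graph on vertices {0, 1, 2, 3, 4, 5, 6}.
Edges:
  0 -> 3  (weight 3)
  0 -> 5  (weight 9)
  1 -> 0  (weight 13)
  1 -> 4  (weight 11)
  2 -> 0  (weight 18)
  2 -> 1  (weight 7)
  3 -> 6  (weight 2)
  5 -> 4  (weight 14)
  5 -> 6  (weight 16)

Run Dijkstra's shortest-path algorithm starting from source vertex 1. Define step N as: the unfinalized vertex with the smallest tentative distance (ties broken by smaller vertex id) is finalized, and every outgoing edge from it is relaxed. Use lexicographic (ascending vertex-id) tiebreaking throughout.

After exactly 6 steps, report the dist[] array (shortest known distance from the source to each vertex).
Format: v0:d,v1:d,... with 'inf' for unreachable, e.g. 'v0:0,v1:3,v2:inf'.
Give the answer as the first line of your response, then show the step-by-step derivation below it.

v0:13,v1:0,v2:inf,v3:16,v4:11,v5:22,v6:18

step 1: dist = v0:13,v1:0,v2:inf,v3:inf,v4:11,v5:inf,v6:inf
step 2: dist = v0:13,v1:0,v2:inf,v3:inf,v4:11,v5:inf,v6:inf
step 3: dist = v0:13,v1:0,v2:inf,v3:16,v4:11,v5:22,v6:inf
step 4: dist = v0:13,v1:0,v2:inf,v3:16,v4:11,v5:22,v6:18
step 5: dist = v0:13,v1:0,v2:inf,v3:16,v4:11,v5:22,v6:18
step 6: dist = v0:13,v1:0,v2:inf,v3:16,v4:11,v5:22,v6:18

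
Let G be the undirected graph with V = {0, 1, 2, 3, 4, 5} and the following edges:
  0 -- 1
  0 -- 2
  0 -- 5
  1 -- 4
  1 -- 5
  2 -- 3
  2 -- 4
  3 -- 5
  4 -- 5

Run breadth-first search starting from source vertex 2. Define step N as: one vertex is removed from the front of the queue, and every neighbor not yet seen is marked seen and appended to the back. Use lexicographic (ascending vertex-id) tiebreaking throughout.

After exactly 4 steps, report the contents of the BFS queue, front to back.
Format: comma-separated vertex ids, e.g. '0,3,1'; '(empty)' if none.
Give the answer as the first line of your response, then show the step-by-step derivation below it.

1,5

step 1: dequeue 2; queue=[0,3,4]; order=2
step 2: dequeue 0; queue=[3,4,1,5]; order=2,0
step 3: dequeue 3; queue=[4,1,5]; order=2,0,3
step 4: dequeue 4; queue=[1,5]; order=2,0,3,4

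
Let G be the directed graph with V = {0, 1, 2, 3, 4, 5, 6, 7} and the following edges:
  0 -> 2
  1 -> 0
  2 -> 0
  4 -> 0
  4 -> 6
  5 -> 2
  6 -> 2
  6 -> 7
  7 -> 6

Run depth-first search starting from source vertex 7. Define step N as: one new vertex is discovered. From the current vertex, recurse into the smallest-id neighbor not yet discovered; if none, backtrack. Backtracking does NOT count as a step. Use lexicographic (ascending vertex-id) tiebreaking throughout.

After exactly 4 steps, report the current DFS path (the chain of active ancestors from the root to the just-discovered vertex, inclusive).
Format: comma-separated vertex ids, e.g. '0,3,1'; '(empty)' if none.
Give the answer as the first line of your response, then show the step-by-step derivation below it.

7,6,2,0

step 1: discover 7; path=7; order=7
step 2: discover 6; path=7>6; order=7,6
step 3: discover 2; path=7>6>2; order=7,6,2
step 4: discover 0; path=7>6>2>0; order=7,6,2,0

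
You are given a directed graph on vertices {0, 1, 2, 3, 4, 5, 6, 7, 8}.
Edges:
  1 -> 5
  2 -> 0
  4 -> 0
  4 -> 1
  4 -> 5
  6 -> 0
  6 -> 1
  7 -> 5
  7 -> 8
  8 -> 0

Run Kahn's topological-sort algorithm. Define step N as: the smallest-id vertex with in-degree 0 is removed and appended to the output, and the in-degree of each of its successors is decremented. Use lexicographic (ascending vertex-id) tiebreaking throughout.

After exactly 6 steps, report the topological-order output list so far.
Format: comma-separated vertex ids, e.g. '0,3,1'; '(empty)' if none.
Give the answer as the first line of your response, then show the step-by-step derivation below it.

2,3,4,6,1,7

step 1: output 2; order=[2]; indeg=(3,2,0,0,0,3,0,0,1)
step 2: output 3; order=[2,3]; indeg=(3,2,0,0,0,3,0,0,1)
step 3: output 4; order=[2,3,4]; indeg=(2,1,0,0,0,2,0,0,1)
step 4: output 6; order=[2,3,4,6]; indeg=(1,0,0,0,0,2,0,0,1)
step 5: output 1; order=[2,3,4,6,1]; indeg=(1,0,0,0,0,1,0,0,1)
step 6: output 7; order=[2,3,4,6,1,7]; indeg=(1,0,0,0,0,0,0,0,0)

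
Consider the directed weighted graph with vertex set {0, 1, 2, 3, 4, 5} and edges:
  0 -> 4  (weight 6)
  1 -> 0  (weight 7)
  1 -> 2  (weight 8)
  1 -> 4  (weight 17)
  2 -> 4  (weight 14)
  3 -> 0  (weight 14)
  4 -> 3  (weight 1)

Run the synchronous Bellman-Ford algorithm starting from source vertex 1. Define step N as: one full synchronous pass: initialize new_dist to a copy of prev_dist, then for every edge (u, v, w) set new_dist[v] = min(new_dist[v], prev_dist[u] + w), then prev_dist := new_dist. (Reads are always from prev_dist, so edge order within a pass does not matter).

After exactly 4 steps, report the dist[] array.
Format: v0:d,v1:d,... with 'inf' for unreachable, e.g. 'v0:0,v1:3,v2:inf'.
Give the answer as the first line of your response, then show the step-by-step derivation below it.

v0:7,v1:0,v2:8,v3:14,v4:13,v5:inf

step 1: dist = v0:7,v1:0,v2:8,v3:inf,v4:17,v5:inf
step 2: dist = v0:7,v1:0,v2:8,v3:18,v4:13,v5:inf
step 3: dist = v0:7,v1:0,v2:8,v3:14,v4:13,v5:inf
step 4: dist = v0:7,v1:0,v2:8,v3:14,v4:13,v5:inf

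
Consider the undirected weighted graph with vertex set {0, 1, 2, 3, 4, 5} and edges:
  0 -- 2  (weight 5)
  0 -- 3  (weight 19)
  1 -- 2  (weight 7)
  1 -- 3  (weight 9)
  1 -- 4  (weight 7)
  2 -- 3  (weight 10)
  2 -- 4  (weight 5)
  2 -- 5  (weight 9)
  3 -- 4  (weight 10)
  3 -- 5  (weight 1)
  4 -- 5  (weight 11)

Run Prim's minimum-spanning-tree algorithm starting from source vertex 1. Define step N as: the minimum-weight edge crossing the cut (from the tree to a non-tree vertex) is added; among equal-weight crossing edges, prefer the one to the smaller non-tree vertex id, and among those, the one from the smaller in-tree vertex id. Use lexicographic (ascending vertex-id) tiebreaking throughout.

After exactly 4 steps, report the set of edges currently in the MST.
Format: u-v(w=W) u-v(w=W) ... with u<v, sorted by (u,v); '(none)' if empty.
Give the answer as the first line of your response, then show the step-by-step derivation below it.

0-2(w=5) 1-2(w=7) 1-3(w=9) 2-4(w=5)

step 1: add edge 1-2 (w=7); MST = {1-2(w=7)}
step 2: add edge 0-2 (w=5); MST = {0-2(w=5) 1-2(w=7)}
step 3: add edge 2-4 (w=5); MST = {0-2(w=5) 1-2(w=7) 2-4(w=5)}
step 4: add edge 1-3 (w=9); MST = {0-2(w=5) 1-2(w=7) 1-3(w=9) 2-4(w=5)}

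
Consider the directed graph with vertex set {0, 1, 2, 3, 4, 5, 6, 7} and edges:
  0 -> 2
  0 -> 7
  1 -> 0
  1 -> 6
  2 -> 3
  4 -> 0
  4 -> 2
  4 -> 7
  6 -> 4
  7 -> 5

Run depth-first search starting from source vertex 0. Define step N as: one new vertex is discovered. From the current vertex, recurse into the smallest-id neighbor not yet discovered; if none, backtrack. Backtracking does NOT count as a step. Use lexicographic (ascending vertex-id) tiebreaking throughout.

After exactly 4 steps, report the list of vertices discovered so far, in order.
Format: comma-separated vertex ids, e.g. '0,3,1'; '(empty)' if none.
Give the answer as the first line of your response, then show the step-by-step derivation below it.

0,2,3,7

step 1: discover 0; path=0; order=0
step 2: discover 2; path=0>2; order=0,2
step 3: discover 3; path=0>2>3; order=0,2,3
step 4: discover 7; path=0>7; order=0,2,3,7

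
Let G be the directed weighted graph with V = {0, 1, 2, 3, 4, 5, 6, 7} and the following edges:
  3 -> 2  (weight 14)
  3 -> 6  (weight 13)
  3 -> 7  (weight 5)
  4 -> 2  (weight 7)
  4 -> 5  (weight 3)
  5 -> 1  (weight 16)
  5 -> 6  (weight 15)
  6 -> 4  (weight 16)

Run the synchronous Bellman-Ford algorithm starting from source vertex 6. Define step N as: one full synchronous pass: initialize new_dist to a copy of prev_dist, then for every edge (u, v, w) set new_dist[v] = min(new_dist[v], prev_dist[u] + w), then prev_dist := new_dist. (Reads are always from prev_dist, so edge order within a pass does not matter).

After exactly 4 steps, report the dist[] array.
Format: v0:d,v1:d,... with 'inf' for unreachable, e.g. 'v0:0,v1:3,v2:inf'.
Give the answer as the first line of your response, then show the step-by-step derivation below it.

v0:inf,v1:35,v2:23,v3:inf,v4:16,v5:19,v6:0,v7:inf

step 1: dist = v0:inf,v1:inf,v2:inf,v3:inf,v4:16,v5:inf,v6:0,v7:inf
step 2: dist = v0:inf,v1:inf,v2:23,v3:inf,v4:16,v5:19,v6:0,v7:inf
step 3: dist = v0:inf,v1:35,v2:23,v3:inf,v4:16,v5:19,v6:0,v7:inf
step 4: dist = v0:inf,v1:35,v2:23,v3:inf,v4:16,v5:19,v6:0,v7:inf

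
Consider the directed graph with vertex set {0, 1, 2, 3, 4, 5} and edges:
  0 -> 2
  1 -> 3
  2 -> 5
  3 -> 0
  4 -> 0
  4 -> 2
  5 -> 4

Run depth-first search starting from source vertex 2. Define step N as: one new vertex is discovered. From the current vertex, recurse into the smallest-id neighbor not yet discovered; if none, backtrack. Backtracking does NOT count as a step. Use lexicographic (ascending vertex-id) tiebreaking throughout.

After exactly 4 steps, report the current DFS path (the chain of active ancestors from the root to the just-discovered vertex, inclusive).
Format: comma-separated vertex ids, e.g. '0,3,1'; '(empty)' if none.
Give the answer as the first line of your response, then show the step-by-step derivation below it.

2,5,4,0

step 1: discover 2; path=2; order=2
step 2: discover 5; path=2>5; order=2,5
step 3: discover 4; path=2>5>4; order=2,5,4
step 4: discover 0; path=2>5>4>0; order=2,5,4,0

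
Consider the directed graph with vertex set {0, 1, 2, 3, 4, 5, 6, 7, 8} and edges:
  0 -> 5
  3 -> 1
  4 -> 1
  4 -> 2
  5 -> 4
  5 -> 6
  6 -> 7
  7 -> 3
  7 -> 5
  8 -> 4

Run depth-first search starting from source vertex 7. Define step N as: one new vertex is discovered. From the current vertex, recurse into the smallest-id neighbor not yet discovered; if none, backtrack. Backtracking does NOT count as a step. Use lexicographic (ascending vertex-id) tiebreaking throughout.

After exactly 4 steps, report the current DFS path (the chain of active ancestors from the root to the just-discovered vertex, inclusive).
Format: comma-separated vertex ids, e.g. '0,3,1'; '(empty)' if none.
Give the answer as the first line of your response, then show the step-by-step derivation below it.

7,5

step 1: discover 7; path=7; order=7
step 2: discover 3; path=7>3; order=7,3
step 3: discover 1; path=7>3>1; order=7,3,1
step 4: discover 5; path=7>5; order=7,3,1,5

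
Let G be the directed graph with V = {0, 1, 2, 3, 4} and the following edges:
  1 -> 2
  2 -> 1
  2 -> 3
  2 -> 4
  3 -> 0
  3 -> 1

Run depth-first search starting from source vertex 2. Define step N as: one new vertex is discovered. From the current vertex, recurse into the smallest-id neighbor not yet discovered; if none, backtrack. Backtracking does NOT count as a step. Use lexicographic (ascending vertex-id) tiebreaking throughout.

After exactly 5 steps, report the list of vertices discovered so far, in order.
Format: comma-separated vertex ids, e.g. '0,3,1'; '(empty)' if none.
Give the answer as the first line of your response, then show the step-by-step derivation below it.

2,1,3,0,4

step 1: discover 2; path=2; order=2
step 2: discover 1; path=2>1; order=2,1
step 3: discover 3; path=2>3; order=2,1,3
step 4: discover 0; path=2>3>0; order=2,1,3,0
step 5: discover 4; path=2>4; order=2,1,3,0,4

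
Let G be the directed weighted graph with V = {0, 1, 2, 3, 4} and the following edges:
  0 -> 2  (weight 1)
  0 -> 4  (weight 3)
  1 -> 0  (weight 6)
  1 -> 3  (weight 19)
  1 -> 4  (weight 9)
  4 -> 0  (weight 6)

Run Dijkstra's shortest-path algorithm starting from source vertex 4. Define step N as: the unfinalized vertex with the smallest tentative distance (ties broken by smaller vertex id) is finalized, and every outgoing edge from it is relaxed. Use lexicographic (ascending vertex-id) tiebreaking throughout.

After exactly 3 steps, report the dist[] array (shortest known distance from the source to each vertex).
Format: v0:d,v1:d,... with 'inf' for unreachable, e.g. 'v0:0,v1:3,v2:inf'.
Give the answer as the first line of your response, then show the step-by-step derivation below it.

v0:6,v1:inf,v2:7,v3:inf,v4:0

step 1: dist = v0:6,v1:inf,v2:inf,v3:inf,v4:0
step 2: dist = v0:6,v1:inf,v2:7,v3:inf,v4:0
step 3: dist = v0:6,v1:inf,v2:7,v3:inf,v4:0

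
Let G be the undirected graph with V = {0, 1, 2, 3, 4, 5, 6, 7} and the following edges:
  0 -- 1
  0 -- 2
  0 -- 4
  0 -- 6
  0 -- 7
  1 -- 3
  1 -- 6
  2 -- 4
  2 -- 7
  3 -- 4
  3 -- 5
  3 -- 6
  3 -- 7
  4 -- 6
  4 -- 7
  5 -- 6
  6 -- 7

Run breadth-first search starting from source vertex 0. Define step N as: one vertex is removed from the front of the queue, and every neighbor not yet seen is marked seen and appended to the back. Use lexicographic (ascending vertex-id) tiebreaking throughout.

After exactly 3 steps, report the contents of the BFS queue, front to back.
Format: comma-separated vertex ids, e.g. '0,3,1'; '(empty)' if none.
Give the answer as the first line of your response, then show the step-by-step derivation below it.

4,6,7,3

step 1: dequeue 0; queue=[1,2,4,6,7]; order=0
step 2: dequeue 1; queue=[2,4,6,7,3]; order=0,1
step 3: dequeue 2; queue=[4,6,7,3]; order=0,1,2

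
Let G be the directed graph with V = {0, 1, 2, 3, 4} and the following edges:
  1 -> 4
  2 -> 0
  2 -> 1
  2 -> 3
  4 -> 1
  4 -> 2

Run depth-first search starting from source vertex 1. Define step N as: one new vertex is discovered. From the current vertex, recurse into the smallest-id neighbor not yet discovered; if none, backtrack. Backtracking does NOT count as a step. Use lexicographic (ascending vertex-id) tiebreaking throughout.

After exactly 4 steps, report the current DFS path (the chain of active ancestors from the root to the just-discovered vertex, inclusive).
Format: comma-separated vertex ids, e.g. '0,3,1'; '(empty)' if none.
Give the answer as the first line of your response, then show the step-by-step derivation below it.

1,4,2,0

step 1: discover 1; path=1; order=1
step 2: discover 4; path=1>4; order=1,4
step 3: discover 2; path=1>4>2; order=1,4,2
step 4: discover 0; path=1>4>2>0; order=1,4,2,0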